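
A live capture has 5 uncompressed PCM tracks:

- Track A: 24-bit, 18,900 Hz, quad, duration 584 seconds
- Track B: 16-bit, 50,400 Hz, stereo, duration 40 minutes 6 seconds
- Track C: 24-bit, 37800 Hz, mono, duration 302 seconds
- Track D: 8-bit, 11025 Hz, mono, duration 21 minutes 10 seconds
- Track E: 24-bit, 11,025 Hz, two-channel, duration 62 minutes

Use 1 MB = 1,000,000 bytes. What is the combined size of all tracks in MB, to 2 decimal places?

911.83 MB

Track A: 18,900 × 584 × 3 × 4 = 132,451,200 bytes.
Track B: 40 minutes 6 seconds = 2,406 s; 50,400 × 2,406 × 2 × 2 = 485,049,600 bytes.
Track C: 37,800 × 302 × 3 × 1 = 34,246,800 bytes.
Track D: 21 minutes 10 seconds = 1,270 s; 11,025 × 1,270 × 1 × 1 = 14,001,750 bytes.
Track E: 62 minutes = 3,720 s; 11,025 × 3,720 × 3 × 2 = 246,078,000 bytes.
Total = 911,827,350 bytes = 911.83 MB.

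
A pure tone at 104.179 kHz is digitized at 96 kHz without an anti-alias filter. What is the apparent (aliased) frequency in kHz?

Nyquist = 96,000/2 = 48,000 Hz; 104,179 Hz exceeds it.
Alias = |104,179 − 1×96,000| = |104,179 − 96,000| = 8,179 Hz = 8.179 kHz.

8.179 kHz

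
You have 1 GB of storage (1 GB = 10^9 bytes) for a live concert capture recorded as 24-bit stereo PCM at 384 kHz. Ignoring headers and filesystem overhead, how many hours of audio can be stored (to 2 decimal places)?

0.12 hours

Uncompressed byte rate = 384,000 × 3 × 2 = 2,304,000 bytes/s.
Capacity = 1 × 1,000,000,000 = 1,000,000,000 bytes.
1,000,000,000 / 2,304,000 ≈ 434.03 s → 0.12 hours.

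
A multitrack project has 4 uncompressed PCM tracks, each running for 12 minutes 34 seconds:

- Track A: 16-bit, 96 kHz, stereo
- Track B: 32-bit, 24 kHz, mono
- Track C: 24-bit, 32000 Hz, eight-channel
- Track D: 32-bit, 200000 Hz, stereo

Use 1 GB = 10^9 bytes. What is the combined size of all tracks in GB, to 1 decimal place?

12 minutes 34 seconds = 754 s.
Track A: 96,000 × 754 × 2 × 2 = 289,536,000 bytes.
Track B: 24,000 × 754 × 4 × 1 = 72,384,000 bytes.
Track C: 32,000 × 754 × 3 × 8 = 579,072,000 bytes.
Track D: 200,000 × 754 × 4 × 2 = 1,206,400,000 bytes.
Total = 2,147,392,000 bytes = 2.1 GB.

2.1 GB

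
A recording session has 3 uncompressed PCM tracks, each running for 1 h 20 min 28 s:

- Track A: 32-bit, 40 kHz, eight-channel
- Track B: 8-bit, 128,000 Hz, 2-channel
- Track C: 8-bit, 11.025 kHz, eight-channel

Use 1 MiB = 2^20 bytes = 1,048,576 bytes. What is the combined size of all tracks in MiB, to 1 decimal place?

7478.4 MiB

1 h 20 min 28 s = 4,828 s.
Track A: 40,000 × 4,828 × 4 × 8 = 6,179,840,000 bytes.
Track B: 128,000 × 4,828 × 1 × 2 = 1,235,968,000 bytes.
Track C: 11,025 × 4,828 × 1 × 8 = 425,829,600 bytes.
Total = 7,841,637,600 bytes = 7478.4 MiB.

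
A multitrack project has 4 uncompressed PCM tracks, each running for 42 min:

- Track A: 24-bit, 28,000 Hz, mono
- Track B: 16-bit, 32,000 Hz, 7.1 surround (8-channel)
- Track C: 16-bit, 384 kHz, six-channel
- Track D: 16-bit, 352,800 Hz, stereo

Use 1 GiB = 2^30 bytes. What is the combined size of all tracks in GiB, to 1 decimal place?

15.5 GiB

42 min = 2,520 s.
Track A: 28,000 × 2,520 × 3 × 1 = 211,680,000 bytes.
Track B: 32,000 × 2,520 × 2 × 8 = 1,290,240,000 bytes.
Track C: 384,000 × 2,520 × 2 × 6 = 11,612,160,000 bytes.
Track D: 352,800 × 2,520 × 2 × 2 = 3,556,224,000 bytes.
Total = 16,670,304,000 bytes = 15.5 GiB.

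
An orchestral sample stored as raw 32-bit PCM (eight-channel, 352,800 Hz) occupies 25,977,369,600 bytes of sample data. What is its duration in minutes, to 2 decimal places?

38.35 minutes

Byte rate = 352,800 × 4 × 8 = 11,289,600 bytes/s.
Duration = 25,977,369,600 / 11,289,600 = 2,301 s.
2,301 s / 60 = 38.35 minutes.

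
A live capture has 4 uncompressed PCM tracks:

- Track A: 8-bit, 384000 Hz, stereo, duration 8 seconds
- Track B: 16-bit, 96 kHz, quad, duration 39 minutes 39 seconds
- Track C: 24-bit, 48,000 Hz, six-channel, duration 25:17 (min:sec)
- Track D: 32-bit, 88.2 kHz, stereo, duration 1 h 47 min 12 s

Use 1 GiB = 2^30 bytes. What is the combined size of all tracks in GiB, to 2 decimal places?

7.15 GiB

Track A: 384,000 × 8 × 1 × 2 = 6,144,000 bytes.
Track B: 39 minutes 39 seconds = 2,379 s; 96,000 × 2,379 × 2 × 4 = 1,827,072,000 bytes.
Track C: 25:17 (min:sec) = 1,517 s; 48,000 × 1,517 × 3 × 6 = 1,310,688,000 bytes.
Track D: 1 h 47 min 12 s = 6,432 s; 88,200 × 6,432 × 4 × 2 = 4,538,419,200 bytes.
Total = 7,682,323,200 bytes = 7.15 GiB.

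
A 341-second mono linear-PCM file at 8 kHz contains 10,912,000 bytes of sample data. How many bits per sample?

32 bits

Bytes per sample = 10,912,000 / (8,000 × 341 × 1) = 10,912,000 / 2,728,000 = 4.
Bit depth = 4 × 8 = 32 bits.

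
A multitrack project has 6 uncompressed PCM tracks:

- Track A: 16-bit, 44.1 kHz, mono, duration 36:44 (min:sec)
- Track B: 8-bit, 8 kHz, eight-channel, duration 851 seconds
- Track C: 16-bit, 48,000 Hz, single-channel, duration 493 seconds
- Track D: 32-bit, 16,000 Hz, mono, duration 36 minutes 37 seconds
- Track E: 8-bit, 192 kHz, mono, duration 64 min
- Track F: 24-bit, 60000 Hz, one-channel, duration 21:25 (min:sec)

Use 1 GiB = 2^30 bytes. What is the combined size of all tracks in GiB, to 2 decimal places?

1.31 GiB

Track A: 36:44 (min:sec) = 2,204 s; 44,100 × 2,204 × 2 × 1 = 194,392,800 bytes.
Track B: 8,000 × 851 × 1 × 8 = 54,464,000 bytes.
Track C: 48,000 × 493 × 2 × 1 = 47,328,000 bytes.
Track D: 36 minutes 37 seconds = 2,197 s; 16,000 × 2,197 × 4 × 1 = 140,608,000 bytes.
Track E: 64 min = 3,840 s; 192,000 × 3,840 × 1 × 1 = 737,280,000 bytes.
Track F: 21:25 (min:sec) = 1,285 s; 60,000 × 1,285 × 3 × 1 = 231,300,000 bytes.
Total = 1,405,372,800 bytes = 1.31 GiB.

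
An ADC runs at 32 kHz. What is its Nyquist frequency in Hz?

Nyquist frequency = sample rate / 2 = 32,000 / 2 = 16,000 Hz.

16,000 Hz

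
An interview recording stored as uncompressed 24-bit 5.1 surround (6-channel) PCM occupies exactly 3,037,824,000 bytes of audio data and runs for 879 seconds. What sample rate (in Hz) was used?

192,000 Hz

Bytes = sample_rate × seconds × bytes_per_sample × channels.
sample_rate = 3,037,824,000 / (879 × 3 × 6) = 3,037,824,000 / 15,822 = 192,000 Hz.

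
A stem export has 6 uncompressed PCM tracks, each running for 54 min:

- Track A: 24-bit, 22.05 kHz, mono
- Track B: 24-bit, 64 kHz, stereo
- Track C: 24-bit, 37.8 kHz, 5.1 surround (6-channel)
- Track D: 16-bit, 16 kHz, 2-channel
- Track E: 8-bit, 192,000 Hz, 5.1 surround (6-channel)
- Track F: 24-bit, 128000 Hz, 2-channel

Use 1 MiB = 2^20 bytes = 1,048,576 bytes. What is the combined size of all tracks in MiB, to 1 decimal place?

9623.7 MiB

54 min = 3,240 s.
Track A: 22,050 × 3,240 × 3 × 1 = 214,326,000 bytes.
Track B: 64,000 × 3,240 × 3 × 2 = 1,244,160,000 bytes.
Track C: 37,800 × 3,240 × 3 × 6 = 2,204,496,000 bytes.
Track D: 16,000 × 3,240 × 2 × 2 = 207,360,000 bytes.
Track E: 192,000 × 3,240 × 1 × 6 = 3,732,480,000 bytes.
Track F: 128,000 × 3,240 × 3 × 2 = 2,488,320,000 bytes.
Total = 10,091,142,000 bytes = 9623.7 MiB.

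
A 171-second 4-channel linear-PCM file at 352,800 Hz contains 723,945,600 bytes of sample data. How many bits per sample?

24 bits

Bytes per sample = 723,945,600 / (352,800 × 171 × 4) = 723,945,600 / 241,315,200 = 3.
Bit depth = 3 × 8 = 24 bits.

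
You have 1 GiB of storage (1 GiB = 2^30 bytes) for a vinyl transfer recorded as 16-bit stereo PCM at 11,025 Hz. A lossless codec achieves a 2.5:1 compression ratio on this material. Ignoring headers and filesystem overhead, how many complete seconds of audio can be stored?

60,869 seconds

Uncompressed byte rate = 11,025 × 2 × 2 = 44,100 bytes/s.
After 2.5:1 compression, effective rate ≈ 17640 bytes/s.
Capacity = 1 × 1,073,741,824 = 1,073,741,824 bytes.
1,073,741,824 / effective rate ≈ 60869.72 s → 60,869 seconds.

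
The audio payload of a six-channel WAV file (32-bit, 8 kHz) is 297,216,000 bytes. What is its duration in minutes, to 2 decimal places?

Byte rate = 8,000 × 4 × 6 = 192,000 bytes/s.
Duration = 297,216,000 / 192,000 = 1,548 s.
1,548 s / 60 = 25.80 minutes.

25.80 minutes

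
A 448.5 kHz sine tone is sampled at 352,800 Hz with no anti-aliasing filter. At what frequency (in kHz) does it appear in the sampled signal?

95.7 kHz

Nyquist = 352,800/2 = 176,400 Hz; 448,500 Hz exceeds it.
Alias = |448,500 − 1×352,800| = |448,500 − 352,800| = 95,700 Hz = 95.7 kHz.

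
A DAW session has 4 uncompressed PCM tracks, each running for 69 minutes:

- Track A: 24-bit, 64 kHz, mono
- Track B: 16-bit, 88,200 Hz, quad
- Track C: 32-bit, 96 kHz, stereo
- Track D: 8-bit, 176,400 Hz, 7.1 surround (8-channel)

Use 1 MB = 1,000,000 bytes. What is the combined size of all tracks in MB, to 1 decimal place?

12738.0 MB

69 minutes = 4,140 s.
Track A: 64,000 × 4,140 × 3 × 1 = 794,880,000 bytes.
Track B: 88,200 × 4,140 × 2 × 4 = 2,921,184,000 bytes.
Track C: 96,000 × 4,140 × 4 × 2 = 3,179,520,000 bytes.
Track D: 176,400 × 4,140 × 1 × 8 = 5,842,368,000 bytes.
Total = 12,737,952,000 bytes = 12738.0 MB.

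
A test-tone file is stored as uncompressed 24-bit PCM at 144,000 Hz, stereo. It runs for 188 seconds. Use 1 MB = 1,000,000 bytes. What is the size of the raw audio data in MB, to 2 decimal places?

162.43 MB

Bytes = 144,000 samples/s × 188 s × 3 bytes/sample × 2 ch = 162,432,000 bytes.
162,432,000 / 1,000,000 = 162.43 MB.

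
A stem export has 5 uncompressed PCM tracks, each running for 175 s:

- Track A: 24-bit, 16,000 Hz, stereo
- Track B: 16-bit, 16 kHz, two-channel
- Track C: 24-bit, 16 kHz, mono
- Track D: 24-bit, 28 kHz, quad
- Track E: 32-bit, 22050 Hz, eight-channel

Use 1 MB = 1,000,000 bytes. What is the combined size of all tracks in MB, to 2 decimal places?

218.68 MB

Track A: 16,000 × 175 × 3 × 2 = 16,800,000 bytes.
Track B: 16,000 × 175 × 2 × 2 = 11,200,000 bytes.
Track C: 16,000 × 175 × 3 × 1 = 8,400,000 bytes.
Track D: 28,000 × 175 × 3 × 4 = 58,800,000 bytes.
Track E: 22,050 × 175 × 4 × 8 = 123,480,000 bytes.
Total = 218,680,000 bytes = 218.68 MB.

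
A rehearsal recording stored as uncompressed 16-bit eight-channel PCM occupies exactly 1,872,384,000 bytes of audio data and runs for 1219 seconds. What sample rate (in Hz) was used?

96,000 Hz

Bytes = sample_rate × seconds × bytes_per_sample × channels.
sample_rate = 1,872,384,000 / (1,219 × 2 × 8) = 1,872,384,000 / 19,504 = 96,000 Hz.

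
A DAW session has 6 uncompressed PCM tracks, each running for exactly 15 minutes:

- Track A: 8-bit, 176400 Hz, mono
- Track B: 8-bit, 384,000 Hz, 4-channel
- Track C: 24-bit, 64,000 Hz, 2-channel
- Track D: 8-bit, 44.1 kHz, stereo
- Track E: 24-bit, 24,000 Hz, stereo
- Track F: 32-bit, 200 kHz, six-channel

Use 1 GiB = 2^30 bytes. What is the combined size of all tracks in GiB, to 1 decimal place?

exactly 15 minutes = 900 s.
Track A: 176,400 × 900 × 1 × 1 = 158,760,000 bytes.
Track B: 384,000 × 900 × 1 × 4 = 1,382,400,000 bytes.
Track C: 64,000 × 900 × 3 × 2 = 345,600,000 bytes.
Track D: 44,100 × 900 × 1 × 2 = 79,380,000 bytes.
Track E: 24,000 × 900 × 3 × 2 = 129,600,000 bytes.
Track F: 200,000 × 900 × 4 × 6 = 4,320,000,000 bytes.
Total = 6,415,740,000 bytes = 6.0 GiB.

6.0 GiB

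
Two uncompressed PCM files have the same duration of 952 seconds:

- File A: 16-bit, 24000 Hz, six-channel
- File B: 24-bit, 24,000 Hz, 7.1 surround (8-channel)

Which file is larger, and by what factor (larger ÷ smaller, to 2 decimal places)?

File A: 24,000 × 2 × 6 = 288,000 bytes/s.
File B: 24,000 × 3 × 8 = 576,000 bytes/s.
File B is larger; ratio = 548,352,000 / 274,176,000 = 2.00.

File B, by a factor of 2.00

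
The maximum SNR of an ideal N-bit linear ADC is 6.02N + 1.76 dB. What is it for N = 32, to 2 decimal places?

194.40 dB

6.02 × 32 + 1.76 = 194.40 dB.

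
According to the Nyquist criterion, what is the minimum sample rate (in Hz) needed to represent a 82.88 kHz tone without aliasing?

Minimum sample rate = 2 × 82,880 Hz = 165,760 Hz.

165,760 Hz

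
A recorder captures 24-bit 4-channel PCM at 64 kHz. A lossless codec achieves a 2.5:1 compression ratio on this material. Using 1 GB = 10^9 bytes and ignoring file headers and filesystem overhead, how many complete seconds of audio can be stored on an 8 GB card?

Uncompressed byte rate = 64,000 × 3 × 4 = 768,000 bytes/s.
After 2.5:1 compression, effective rate ≈ 307200 bytes/s.
Capacity = 8 × 1,000,000,000 = 8,000,000,000 bytes.
8,000,000,000 / effective rate ≈ 26041.67 s → 26,041 seconds.

26,041 seconds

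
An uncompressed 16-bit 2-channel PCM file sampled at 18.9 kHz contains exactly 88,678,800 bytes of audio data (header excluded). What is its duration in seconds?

Byte rate = 18,900 × 2 × 2 = 75,600 bytes/s.
Duration = 88,678,800 / 75,600 = 1,173 s.

1,173 seconds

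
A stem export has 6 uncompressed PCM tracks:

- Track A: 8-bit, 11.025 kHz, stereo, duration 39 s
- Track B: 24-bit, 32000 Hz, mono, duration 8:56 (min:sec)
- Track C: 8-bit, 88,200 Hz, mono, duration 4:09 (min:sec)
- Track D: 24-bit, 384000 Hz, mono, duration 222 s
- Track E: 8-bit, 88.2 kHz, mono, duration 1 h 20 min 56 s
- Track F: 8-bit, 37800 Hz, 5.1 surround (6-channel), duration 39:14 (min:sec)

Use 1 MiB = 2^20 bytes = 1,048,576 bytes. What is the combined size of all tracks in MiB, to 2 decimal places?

Track A: 11,025 × 39 × 1 × 2 = 859,950 bytes.
Track B: 8:56 (min:sec) = 536 s; 32,000 × 536 × 3 × 1 = 51,456,000 bytes.
Track C: 4:09 (min:sec) = 249 s; 88,200 × 249 × 1 × 1 = 21,961,800 bytes.
Track D: 384,000 × 222 × 3 × 1 = 255,744,000 bytes.
Track E: 1 h 20 min 56 s = 4,856 s; 88,200 × 4,856 × 1 × 1 = 428,299,200 bytes.
Track F: 39:14 (min:sec) = 2,354 s; 37,800 × 2,354 × 1 × 6 = 533,887,200 bytes.
Total = 1,292,208,150 bytes = 1232.35 MiB.

1232.35 MiB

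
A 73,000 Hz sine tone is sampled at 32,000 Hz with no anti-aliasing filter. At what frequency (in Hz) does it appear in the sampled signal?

Nyquist = 32,000/2 = 16,000 Hz; 73,000 Hz exceeds it.
Alias = |73,000 − 2×32,000| = |73,000 − 64,000| = 9,000 Hz.

9,000 Hz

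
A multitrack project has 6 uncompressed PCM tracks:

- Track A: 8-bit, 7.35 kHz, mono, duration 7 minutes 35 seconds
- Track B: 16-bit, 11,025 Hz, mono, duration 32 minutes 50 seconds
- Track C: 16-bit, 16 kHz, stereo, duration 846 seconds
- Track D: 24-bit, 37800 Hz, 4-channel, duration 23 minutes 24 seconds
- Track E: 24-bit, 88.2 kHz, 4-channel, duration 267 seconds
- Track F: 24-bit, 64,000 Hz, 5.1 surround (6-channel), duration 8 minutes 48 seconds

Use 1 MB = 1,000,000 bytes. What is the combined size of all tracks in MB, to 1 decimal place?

Track A: 7 minutes 35 seconds = 455 s; 7,350 × 455 × 1 × 1 = 3,344,250 bytes.
Track B: 32 minutes 50 seconds = 1,970 s; 11,025 × 1,970 × 2 × 1 = 43,438,500 bytes.
Track C: 16,000 × 846 × 2 × 2 = 54,144,000 bytes.
Track D: 23 minutes 24 seconds = 1,404 s; 37,800 × 1,404 × 3 × 4 = 636,854,400 bytes.
Track E: 88,200 × 267 × 3 × 4 = 282,592,800 bytes.
Track F: 8 minutes 48 seconds = 528 s; 64,000 × 528 × 3 × 6 = 608,256,000 bytes.
Total = 1,628,629,950 bytes = 1628.6 MB.

1628.6 MB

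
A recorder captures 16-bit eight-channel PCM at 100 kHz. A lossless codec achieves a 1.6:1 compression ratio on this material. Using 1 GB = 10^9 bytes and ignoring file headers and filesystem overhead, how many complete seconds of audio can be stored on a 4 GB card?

4,000 seconds

Uncompressed byte rate = 100,000 × 2 × 8 = 1,600,000 bytes/s.
After 1.6:1 compression, effective rate ≈ 1000000 bytes/s.
Capacity = 4 × 1,000,000,000 = 4,000,000,000 bytes.
4,000,000,000 / effective rate ≈ 4000 s → 4,000 seconds.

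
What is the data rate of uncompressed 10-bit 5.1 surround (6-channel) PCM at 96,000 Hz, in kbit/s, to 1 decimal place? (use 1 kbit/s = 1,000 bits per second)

Bit rate = 96,000 × 10 × 6 = 5,760,000 bits/s.
= 5760.0 kbit/s.

5760.0 kbit/s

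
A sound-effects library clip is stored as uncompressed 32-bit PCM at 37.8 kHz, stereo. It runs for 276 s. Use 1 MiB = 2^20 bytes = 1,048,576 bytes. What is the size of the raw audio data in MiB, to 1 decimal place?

79.6 MiB

Bytes = 37,800 samples/s × 276 s × 4 bytes/sample × 2 ch = 83,462,400 bytes.
83,462,400 / 1,048,576 = 79.6 MiB.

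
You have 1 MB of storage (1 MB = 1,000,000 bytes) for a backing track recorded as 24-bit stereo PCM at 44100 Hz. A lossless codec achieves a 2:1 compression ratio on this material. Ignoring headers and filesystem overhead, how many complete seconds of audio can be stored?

7 seconds

Uncompressed byte rate = 44,100 × 3 × 2 = 264,600 bytes/s.
After 2:1 compression, effective rate ≈ 132300 bytes/s.
Capacity = 1 × 1,000,000 = 1,000,000 bytes.
1,000,000 / effective rate ≈ 7.56 s → 7 seconds.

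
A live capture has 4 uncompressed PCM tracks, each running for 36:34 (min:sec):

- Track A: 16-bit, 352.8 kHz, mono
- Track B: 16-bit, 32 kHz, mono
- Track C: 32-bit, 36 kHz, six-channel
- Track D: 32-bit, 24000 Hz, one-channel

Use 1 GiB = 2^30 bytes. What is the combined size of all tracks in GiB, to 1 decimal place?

3.5 GiB

36:34 (min:sec) = 2,194 s.
Track A: 352,800 × 2,194 × 2 × 1 = 1,548,086,400 bytes.
Track B: 32,000 × 2,194 × 2 × 1 = 140,416,000 bytes.
Track C: 36,000 × 2,194 × 4 × 6 = 1,895,616,000 bytes.
Track D: 24,000 × 2,194 × 4 × 1 = 210,624,000 bytes.
Total = 3,794,742,400 bytes = 3.5 GiB.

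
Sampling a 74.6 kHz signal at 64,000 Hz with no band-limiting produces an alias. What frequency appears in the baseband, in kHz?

10.6 kHz

Nyquist = 64,000/2 = 32,000 Hz; 74,600 Hz exceeds it.
Alias = |74,600 − 1×64,000| = |74,600 − 64,000| = 10,600 Hz = 10.6 kHz.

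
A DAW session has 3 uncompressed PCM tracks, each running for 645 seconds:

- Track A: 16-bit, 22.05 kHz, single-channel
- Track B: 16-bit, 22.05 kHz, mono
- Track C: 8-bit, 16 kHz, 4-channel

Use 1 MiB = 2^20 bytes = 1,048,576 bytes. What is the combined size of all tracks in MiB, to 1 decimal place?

Track A: 22,050 × 645 × 2 × 1 = 28,444,500 bytes.
Track B: 22,050 × 645 × 2 × 1 = 28,444,500 bytes.
Track C: 16,000 × 645 × 1 × 4 = 41,280,000 bytes.
Total = 98,169,000 bytes = 93.6 MiB.

93.6 MiB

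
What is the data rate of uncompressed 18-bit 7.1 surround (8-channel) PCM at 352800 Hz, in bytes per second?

Bit rate = 352,800 × 18 × 8 = 50,803,200 bits/s.
50,803,200 / 8 = 6,350,400 bytes/s.

6,350,400 bytes/s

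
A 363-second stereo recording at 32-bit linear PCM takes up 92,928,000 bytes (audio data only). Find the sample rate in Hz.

Bytes = sample_rate × seconds × bytes_per_sample × channels.
sample_rate = 92,928,000 / (363 × 4 × 2) = 92,928,000 / 2,904 = 32,000 Hz.

32,000 Hz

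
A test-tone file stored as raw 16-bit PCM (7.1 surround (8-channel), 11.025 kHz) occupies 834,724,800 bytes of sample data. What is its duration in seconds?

Byte rate = 11,025 × 2 × 8 = 176,400 bytes/s.
Duration = 834,724,800 / 176,400 = 4,732 s.

4,732 seconds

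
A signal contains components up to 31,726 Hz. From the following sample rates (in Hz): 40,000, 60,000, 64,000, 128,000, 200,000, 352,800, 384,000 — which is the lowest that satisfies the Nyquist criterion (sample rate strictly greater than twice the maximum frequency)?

64,000 Hz

Need sample rate > 2 × 31,726 = 63,452 Hz.
Lowest listed rate above 63,452 Hz is 64,000 Hz.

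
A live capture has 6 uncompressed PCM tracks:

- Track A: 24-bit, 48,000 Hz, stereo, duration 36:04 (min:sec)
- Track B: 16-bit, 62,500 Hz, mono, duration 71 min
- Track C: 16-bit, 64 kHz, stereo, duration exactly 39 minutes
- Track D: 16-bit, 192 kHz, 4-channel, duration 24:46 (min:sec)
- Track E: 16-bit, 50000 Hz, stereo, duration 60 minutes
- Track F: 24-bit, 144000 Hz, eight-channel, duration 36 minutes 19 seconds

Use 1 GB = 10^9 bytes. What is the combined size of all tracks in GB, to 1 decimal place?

Track A: 36:04 (min:sec) = 2,164 s; 48,000 × 2,164 × 3 × 2 = 623,232,000 bytes.
Track B: 71 min = 4,260 s; 62,500 × 4,260 × 2 × 1 = 532,500,000 bytes.
Track C: exactly 39 minutes = 2,340 s; 64,000 × 2,340 × 2 × 2 = 599,040,000 bytes.
Track D: 24:46 (min:sec) = 1,486 s; 192,000 × 1,486 × 2 × 4 = 2,282,496,000 bytes.
Track E: 60 minutes = 3,600 s; 50,000 × 3,600 × 2 × 2 = 720,000,000 bytes.
Track F: 36 minutes 19 seconds = 2,179 s; 144,000 × 2,179 × 3 × 8 = 7,530,624,000 bytes.
Total = 12,287,892,000 bytes = 12.3 GB.

12.3 GB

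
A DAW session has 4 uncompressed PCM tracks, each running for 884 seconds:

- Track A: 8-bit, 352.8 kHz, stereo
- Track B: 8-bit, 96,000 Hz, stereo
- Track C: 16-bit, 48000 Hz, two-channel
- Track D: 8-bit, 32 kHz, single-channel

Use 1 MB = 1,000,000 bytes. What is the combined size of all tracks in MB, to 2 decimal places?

Track A: 352,800 × 884 × 1 × 2 = 623,750,400 bytes.
Track B: 96,000 × 884 × 1 × 2 = 169,728,000 bytes.
Track C: 48,000 × 884 × 2 × 2 = 169,728,000 bytes.
Track D: 32,000 × 884 × 1 × 1 = 28,288,000 bytes.
Total = 991,494,400 bytes = 991.49 MB.

991.49 MB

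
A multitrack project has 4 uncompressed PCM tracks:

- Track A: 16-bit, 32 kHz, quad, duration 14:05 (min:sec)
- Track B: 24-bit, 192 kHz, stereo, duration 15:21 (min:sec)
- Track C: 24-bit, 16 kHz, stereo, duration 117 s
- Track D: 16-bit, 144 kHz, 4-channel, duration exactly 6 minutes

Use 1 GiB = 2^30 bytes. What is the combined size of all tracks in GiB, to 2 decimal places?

1.59 GiB

Track A: 14:05 (min:sec) = 845 s; 32,000 × 845 × 2 × 4 = 216,320,000 bytes.
Track B: 15:21 (min:sec) = 921 s; 192,000 × 921 × 3 × 2 = 1,060,992,000 bytes.
Track C: 16,000 × 117 × 3 × 2 = 11,232,000 bytes.
Track D: exactly 6 minutes = 360 s; 144,000 × 360 × 2 × 4 = 414,720,000 bytes.
Total = 1,703,264,000 bytes = 1.59 GiB.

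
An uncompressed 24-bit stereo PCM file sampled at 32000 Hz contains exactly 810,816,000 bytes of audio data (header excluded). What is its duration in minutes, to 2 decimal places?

Byte rate = 32,000 × 3 × 2 = 192,000 bytes/s.
Duration = 810,816,000 / 192,000 = 4,223 s.
4,223 s / 60 = 70.38 minutes.

70.38 minutes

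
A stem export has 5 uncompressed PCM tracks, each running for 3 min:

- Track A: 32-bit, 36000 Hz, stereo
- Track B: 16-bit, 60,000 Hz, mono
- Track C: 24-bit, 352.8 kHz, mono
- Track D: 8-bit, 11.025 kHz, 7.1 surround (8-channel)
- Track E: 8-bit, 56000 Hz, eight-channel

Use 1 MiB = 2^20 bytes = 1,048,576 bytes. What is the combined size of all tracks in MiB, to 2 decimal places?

3 min = 180 s.
Track A: 36,000 × 180 × 4 × 2 = 51,840,000 bytes.
Track B: 60,000 × 180 × 2 × 1 = 21,600,000 bytes.
Track C: 352,800 × 180 × 3 × 1 = 190,512,000 bytes.
Track D: 11,025 × 180 × 1 × 8 = 15,876,000 bytes.
Track E: 56,000 × 180 × 1 × 8 = 80,640,000 bytes.
Total = 360,468,000 bytes = 343.77 MiB.

343.77 MiB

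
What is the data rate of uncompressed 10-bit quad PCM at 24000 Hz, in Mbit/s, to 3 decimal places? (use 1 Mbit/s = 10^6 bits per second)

0.960 Mbit/s

Bit rate = 24,000 × 10 × 4 = 960,000 bits/s.
= 0.960 Mbit/s.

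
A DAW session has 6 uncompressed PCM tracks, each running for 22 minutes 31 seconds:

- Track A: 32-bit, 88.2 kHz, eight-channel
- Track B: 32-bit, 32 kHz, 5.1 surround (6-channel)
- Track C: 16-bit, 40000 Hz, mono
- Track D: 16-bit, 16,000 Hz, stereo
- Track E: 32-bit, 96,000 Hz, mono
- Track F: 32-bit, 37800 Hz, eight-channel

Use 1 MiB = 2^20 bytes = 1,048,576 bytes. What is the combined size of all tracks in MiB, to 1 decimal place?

22 minutes 31 seconds = 1,351 s.
Track A: 88,200 × 1,351 × 4 × 8 = 3,813,062,400 bytes.
Track B: 32,000 × 1,351 × 4 × 6 = 1,037,568,000 bytes.
Track C: 40,000 × 1,351 × 2 × 1 = 108,080,000 bytes.
Track D: 16,000 × 1,351 × 2 × 2 = 86,464,000 bytes.
Track E: 96,000 × 1,351 × 4 × 1 = 518,784,000 bytes.
Track F: 37,800 × 1,351 × 4 × 8 = 1,634,169,600 bytes.
Total = 7,198,128,000 bytes = 6864.7 MiB.

6864.7 MiB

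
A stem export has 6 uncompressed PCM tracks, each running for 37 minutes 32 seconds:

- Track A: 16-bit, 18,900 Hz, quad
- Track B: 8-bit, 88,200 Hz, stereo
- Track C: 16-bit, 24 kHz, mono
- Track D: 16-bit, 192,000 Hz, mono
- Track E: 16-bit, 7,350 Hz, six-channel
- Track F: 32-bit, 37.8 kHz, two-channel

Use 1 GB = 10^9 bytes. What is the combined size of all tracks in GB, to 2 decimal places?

2.59 GB

37 minutes 32 seconds = 2,252 s.
Track A: 18,900 × 2,252 × 2 × 4 = 340,502,400 bytes.
Track B: 88,200 × 2,252 × 1 × 2 = 397,252,800 bytes.
Track C: 24,000 × 2,252 × 2 × 1 = 108,096,000 bytes.
Track D: 192,000 × 2,252 × 2 × 1 = 864,768,000 bytes.
Track E: 7,350 × 2,252 × 2 × 6 = 198,626,400 bytes.
Track F: 37,800 × 2,252 × 4 × 2 = 681,004,800 bytes.
Total = 2,590,250,400 bytes = 2.59 GB.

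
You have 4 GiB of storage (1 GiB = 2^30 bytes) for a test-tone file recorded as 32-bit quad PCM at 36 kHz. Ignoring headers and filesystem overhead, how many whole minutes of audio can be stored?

Uncompressed byte rate = 36,000 × 4 × 4 = 576,000 bytes/s.
Capacity = 4 × 1,073,741,824 = 4,294,967,296 bytes.
4,294,967,296 / 576,000 ≈ 7456.54 s → 124 minutes.

124 minutes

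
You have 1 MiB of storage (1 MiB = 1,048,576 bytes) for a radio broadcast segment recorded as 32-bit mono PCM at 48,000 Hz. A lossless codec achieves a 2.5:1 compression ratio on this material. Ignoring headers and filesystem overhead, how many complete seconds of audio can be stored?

13 seconds

Uncompressed byte rate = 48,000 × 4 × 1 = 192,000 bytes/s.
After 2.5:1 compression, effective rate ≈ 76800 bytes/s.
Capacity = 1 × 1,048,576 = 1,048,576 bytes.
1,048,576 / effective rate ≈ 13.65 s → 13 seconds.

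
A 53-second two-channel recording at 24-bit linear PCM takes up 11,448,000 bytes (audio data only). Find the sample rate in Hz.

36,000 Hz

Bytes = sample_rate × seconds × bytes_per_sample × channels.
sample_rate = 11,448,000 / (53 × 3 × 2) = 11,448,000 / 318 = 36,000 Hz.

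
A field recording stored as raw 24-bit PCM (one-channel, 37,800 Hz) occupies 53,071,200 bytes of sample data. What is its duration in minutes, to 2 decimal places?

Byte rate = 37,800 × 3 × 1 = 113,400 bytes/s.
Duration = 53,071,200 / 113,400 = 468 s.
468 s / 60 = 7.80 minutes.

7.80 minutes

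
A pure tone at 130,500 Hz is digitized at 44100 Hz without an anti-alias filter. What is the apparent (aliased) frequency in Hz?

Nyquist = 44,100/2 = 22,050 Hz; 130,500 Hz exceeds it.
Alias = |130,500 − 3×44,100| = |130,500 − 132,300| = 1,800 Hz.

1,800 Hz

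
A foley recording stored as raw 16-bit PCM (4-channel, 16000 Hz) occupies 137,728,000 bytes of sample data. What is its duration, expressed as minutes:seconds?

Byte rate = 16,000 × 2 × 4 = 128,000 bytes/s.
Duration = 137,728,000 / 128,000 = 1,076 s.
1,076 s = 17:56.

17:56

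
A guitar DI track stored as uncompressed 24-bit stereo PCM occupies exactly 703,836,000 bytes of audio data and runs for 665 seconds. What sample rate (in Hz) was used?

176,400 Hz

Bytes = sample_rate × seconds × bytes_per_sample × channels.
sample_rate = 703,836,000 / (665 × 3 × 2) = 703,836,000 / 3,990 = 176,400 Hz.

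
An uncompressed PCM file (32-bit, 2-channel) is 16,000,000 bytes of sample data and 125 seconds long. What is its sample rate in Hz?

16,000 Hz

Bytes = sample_rate × seconds × bytes_per_sample × channels.
sample_rate = 16,000,000 / (125 × 4 × 2) = 16,000,000 / 1,000 = 16,000 Hz.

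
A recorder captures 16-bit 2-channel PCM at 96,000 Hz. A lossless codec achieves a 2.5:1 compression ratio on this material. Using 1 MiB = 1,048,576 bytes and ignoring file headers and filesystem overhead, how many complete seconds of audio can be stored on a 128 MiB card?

Uncompressed byte rate = 96,000 × 2 × 2 = 384,000 bytes/s.
After 2.5:1 compression, effective rate ≈ 153600 bytes/s.
Capacity = 128 × 1,048,576 = 134,217,728 bytes.
134,217,728 / effective rate ≈ 873.81 s → 873 seconds.

873 seconds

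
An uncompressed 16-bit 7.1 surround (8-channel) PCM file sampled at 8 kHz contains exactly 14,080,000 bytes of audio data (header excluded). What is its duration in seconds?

Byte rate = 8,000 × 2 × 8 = 128,000 bytes/s.
Duration = 14,080,000 / 128,000 = 110 s.

110 seconds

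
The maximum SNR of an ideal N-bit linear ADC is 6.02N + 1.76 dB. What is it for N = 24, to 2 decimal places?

6.02 × 24 + 1.76 = 146.24 dB.

146.24 dB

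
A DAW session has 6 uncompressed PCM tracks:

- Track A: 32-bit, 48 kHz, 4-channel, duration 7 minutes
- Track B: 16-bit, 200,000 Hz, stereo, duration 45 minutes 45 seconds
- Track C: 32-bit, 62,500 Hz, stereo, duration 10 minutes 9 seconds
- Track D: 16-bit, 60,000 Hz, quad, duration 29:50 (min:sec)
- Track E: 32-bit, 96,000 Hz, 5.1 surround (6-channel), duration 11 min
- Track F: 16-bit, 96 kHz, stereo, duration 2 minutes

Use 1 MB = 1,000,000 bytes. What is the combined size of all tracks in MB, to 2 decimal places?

Track A: 7 minutes = 420 s; 48,000 × 420 × 4 × 4 = 322,560,000 bytes.
Track B: 45 minutes 45 seconds = 2,745 s; 200,000 × 2,745 × 2 × 2 = 2,196,000,000 bytes.
Track C: 10 minutes 9 seconds = 609 s; 62,500 × 609 × 4 × 2 = 304,500,000 bytes.
Track D: 29:50 (min:sec) = 1,790 s; 60,000 × 1,790 × 2 × 4 = 859,200,000 bytes.
Track E: 11 min = 660 s; 96,000 × 660 × 4 × 6 = 1,520,640,000 bytes.
Track F: 2 minutes = 120 s; 96,000 × 120 × 2 × 2 = 46,080,000 bytes.
Total = 5,248,980,000 bytes = 5248.98 MB.

5248.98 MB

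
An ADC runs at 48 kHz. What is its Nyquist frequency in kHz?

24 kHz

Nyquist frequency = sample rate / 2 = 48,000 / 2 = 24 kHz.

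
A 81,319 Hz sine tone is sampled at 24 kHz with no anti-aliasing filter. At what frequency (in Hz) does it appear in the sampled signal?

9,319 Hz

Nyquist = 24,000/2 = 12,000 Hz; 81,319 Hz exceeds it.
Alias = |81,319 − 3×24,000| = |81,319 − 72,000| = 9,319 Hz.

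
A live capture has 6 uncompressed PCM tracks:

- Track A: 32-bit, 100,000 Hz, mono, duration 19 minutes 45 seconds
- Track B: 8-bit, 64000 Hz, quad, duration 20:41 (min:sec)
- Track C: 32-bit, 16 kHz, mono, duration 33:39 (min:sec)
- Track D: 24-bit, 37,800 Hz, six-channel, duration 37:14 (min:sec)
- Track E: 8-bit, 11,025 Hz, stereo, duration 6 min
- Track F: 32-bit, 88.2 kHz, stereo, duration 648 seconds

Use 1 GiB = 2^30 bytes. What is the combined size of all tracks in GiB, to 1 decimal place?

Track A: 19 minutes 45 seconds = 1,185 s; 100,000 × 1,185 × 4 × 1 = 474,000,000 bytes.
Track B: 20:41 (min:sec) = 1,241 s; 64,000 × 1,241 × 1 × 4 = 317,696,000 bytes.
Track C: 33:39 (min:sec) = 2,019 s; 16,000 × 2,019 × 4 × 1 = 129,216,000 bytes.
Track D: 37:14 (min:sec) = 2,234 s; 37,800 × 2,234 × 3 × 6 = 1,520,013,600 bytes.
Track E: 6 min = 360 s; 11,025 × 360 × 1 × 2 = 7,938,000 bytes.
Track F: 88,200 × 648 × 4 × 2 = 457,228,800 bytes.
Total = 2,906,092,400 bytes = 2.7 GiB.

2.7 GiB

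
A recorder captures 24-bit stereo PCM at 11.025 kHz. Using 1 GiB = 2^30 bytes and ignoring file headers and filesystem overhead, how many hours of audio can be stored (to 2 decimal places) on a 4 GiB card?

Uncompressed byte rate = 11,025 × 3 × 2 = 66,150 bytes/s.
Capacity = 4 × 1,073,741,824 = 4,294,967,296 bytes.
4,294,967,296 / 66,150 ≈ 64927.7 s → 18.04 hours.

18.04 hours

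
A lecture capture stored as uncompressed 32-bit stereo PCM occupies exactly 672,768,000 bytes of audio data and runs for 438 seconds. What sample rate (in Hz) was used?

Bytes = sample_rate × seconds × bytes_per_sample × channels.
sample_rate = 672,768,000 / (438 × 4 × 2) = 672,768,000 / 3,504 = 192,000 Hz.

192,000 Hz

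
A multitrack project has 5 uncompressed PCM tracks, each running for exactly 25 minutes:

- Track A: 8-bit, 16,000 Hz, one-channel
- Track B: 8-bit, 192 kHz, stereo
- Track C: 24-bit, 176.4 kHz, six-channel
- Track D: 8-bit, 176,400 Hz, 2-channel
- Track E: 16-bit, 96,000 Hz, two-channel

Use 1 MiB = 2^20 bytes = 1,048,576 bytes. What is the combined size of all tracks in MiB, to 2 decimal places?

6168.37 MiB

exactly 25 minutes = 1,500 s.
Track A: 16,000 × 1,500 × 1 × 1 = 24,000,000 bytes.
Track B: 192,000 × 1,500 × 1 × 2 = 576,000,000 bytes.
Track C: 176,400 × 1,500 × 3 × 6 = 4,762,800,000 bytes.
Track D: 176,400 × 1,500 × 1 × 2 = 529,200,000 bytes.
Track E: 96,000 × 1,500 × 2 × 2 = 576,000,000 bytes.
Total = 6,468,000,000 bytes = 6168.37 MiB.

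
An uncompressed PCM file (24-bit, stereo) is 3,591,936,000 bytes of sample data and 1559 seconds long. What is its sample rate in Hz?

384,000 Hz

Bytes = sample_rate × seconds × bytes_per_sample × channels.
sample_rate = 3,591,936,000 / (1,559 × 3 × 2) = 3,591,936,000 / 9,354 = 384,000 Hz.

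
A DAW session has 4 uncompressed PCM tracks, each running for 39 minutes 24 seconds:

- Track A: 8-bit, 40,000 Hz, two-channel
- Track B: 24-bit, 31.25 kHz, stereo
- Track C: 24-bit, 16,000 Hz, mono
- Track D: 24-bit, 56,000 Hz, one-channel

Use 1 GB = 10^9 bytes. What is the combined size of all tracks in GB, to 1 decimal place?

1.1 GB

39 minutes 24 seconds = 2,364 s.
Track A: 40,000 × 2,364 × 1 × 2 = 189,120,000 bytes.
Track B: 31,250 × 2,364 × 3 × 2 = 443,250,000 bytes.
Track C: 16,000 × 2,364 × 3 × 1 = 113,472,000 bytes.
Track D: 56,000 × 2,364 × 3 × 1 = 397,152,000 bytes.
Total = 1,142,994,000 bytes = 1.1 GB.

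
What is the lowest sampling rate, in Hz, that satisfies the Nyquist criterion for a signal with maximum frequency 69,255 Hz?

Minimum sample rate = 2 × 69,255 Hz = 138,510 Hz.

138,510 Hz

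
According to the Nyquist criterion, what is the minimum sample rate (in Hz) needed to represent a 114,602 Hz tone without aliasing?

Minimum sample rate = 2 × 114,602 Hz = 229,204 Hz.

229,204 Hz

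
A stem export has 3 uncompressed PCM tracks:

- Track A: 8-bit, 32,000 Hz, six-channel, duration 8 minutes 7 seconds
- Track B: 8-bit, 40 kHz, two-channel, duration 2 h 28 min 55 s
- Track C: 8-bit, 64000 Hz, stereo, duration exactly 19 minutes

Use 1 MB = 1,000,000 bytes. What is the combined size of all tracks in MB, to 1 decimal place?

954.2 MB

Track A: 8 minutes 7 seconds = 487 s; 32,000 × 487 × 1 × 6 = 93,504,000 bytes.
Track B: 2 h 28 min 55 s = 8,935 s; 40,000 × 8,935 × 1 × 2 = 714,800,000 bytes.
Track C: exactly 19 minutes = 1,140 s; 64,000 × 1,140 × 1 × 2 = 145,920,000 bytes.
Total = 954,224,000 bytes = 954.2 MB.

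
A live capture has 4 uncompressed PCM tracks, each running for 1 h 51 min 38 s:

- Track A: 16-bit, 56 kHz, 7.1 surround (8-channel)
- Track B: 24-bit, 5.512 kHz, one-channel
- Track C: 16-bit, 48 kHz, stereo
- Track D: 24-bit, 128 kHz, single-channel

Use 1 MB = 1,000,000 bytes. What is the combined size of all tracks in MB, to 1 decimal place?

9970.2 MB

1 h 51 min 38 s = 6,698 s.
Track A: 56,000 × 6,698 × 2 × 8 = 6,001,408,000 bytes.
Track B: 5,512 × 6,698 × 3 × 1 = 110,758,128 bytes.
Track C: 48,000 × 6,698 × 2 × 2 = 1,286,016,000 bytes.
Track D: 128,000 × 6,698 × 3 × 1 = 2,572,032,000 bytes.
Total = 9,970,214,128 bytes = 9970.2 MB.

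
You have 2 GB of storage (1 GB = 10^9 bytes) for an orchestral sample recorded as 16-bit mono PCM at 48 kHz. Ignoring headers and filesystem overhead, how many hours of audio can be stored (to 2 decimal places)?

5.79 hours

Uncompressed byte rate = 48,000 × 2 × 1 = 96,000 bytes/s.
Capacity = 2 × 1,000,000,000 = 2,000,000,000 bytes.
2,000,000,000 / 96,000 ≈ 20833.33 s → 5.79 hours.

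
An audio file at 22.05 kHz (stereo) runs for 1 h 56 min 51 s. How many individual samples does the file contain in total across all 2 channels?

309,185,100 samples

1 h 56 min 51 s = 7,011 s.
22,050 × 7,011 s × 2 ch = 309,185,100 samples.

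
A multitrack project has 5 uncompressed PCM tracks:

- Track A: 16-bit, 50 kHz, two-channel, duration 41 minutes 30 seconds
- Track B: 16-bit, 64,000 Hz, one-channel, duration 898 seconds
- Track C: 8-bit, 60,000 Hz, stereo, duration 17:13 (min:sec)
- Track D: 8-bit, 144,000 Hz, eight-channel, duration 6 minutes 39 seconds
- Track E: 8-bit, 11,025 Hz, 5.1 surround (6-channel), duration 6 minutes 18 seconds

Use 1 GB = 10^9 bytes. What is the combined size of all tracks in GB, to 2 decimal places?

Track A: 41 minutes 30 seconds = 2,490 s; 50,000 × 2,490 × 2 × 2 = 498,000,000 bytes.
Track B: 64,000 × 898 × 2 × 1 = 114,944,000 bytes.
Track C: 17:13 (min:sec) = 1,033 s; 60,000 × 1,033 × 1 × 2 = 123,960,000 bytes.
Track D: 6 minutes 39 seconds = 399 s; 144,000 × 399 × 1 × 8 = 459,648,000 bytes.
Track E: 6 minutes 18 seconds = 378 s; 11,025 × 378 × 1 × 6 = 25,004,700 bytes.
Total = 1,221,556,700 bytes = 1.22 GB.

1.22 GB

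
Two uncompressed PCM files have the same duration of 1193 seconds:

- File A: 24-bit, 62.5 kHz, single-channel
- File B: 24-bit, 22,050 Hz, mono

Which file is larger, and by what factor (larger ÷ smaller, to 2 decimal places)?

File A: 62,500 × 3 × 1 = 187,500 bytes/s.
File B: 22,050 × 3 × 1 = 66,150 bytes/s.
File A is larger; ratio = 223,687,500 / 78,916,950 = 2.83.

File A, by a factor of 2.83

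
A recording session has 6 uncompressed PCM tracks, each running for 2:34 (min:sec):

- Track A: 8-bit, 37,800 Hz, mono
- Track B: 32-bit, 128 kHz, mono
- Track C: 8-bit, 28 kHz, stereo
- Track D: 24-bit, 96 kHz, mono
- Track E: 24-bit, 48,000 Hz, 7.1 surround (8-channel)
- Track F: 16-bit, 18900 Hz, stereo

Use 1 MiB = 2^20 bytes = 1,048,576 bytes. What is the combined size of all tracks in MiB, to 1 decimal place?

311.6 MiB

2:34 (min:sec) = 154 s.
Track A: 37,800 × 154 × 1 × 1 = 5,821,200 bytes.
Track B: 128,000 × 154 × 4 × 1 = 78,848,000 bytes.
Track C: 28,000 × 154 × 1 × 2 = 8,624,000 bytes.
Track D: 96,000 × 154 × 3 × 1 = 44,352,000 bytes.
Track E: 48,000 × 154 × 3 × 8 = 177,408,000 bytes.
Track F: 18,900 × 154 × 2 × 2 = 11,642,400 bytes.
Total = 326,695,600 bytes = 311.6 MiB.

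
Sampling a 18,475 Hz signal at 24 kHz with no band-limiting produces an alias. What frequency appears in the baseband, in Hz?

5,525 Hz

Nyquist = 24,000/2 = 12,000 Hz; 18,475 Hz exceeds it.
Alias = |18,475 − 1×24,000| = |18,475 − 24,000| = 5,525 Hz.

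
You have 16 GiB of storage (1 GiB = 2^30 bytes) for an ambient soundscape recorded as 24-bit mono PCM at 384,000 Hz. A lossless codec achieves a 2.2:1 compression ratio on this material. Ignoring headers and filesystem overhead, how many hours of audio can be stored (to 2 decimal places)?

9.11 hours

Uncompressed byte rate = 384,000 × 3 × 1 = 1,152,000 bytes/s.
After 2.2:1 compression, effective rate ≈ 523636.36 bytes/s.
Capacity = 16 × 1,073,741,824 = 17,179,869,184 bytes.
17,179,869,184 / effective rate ≈ 32808.78 s → 9.11 hours.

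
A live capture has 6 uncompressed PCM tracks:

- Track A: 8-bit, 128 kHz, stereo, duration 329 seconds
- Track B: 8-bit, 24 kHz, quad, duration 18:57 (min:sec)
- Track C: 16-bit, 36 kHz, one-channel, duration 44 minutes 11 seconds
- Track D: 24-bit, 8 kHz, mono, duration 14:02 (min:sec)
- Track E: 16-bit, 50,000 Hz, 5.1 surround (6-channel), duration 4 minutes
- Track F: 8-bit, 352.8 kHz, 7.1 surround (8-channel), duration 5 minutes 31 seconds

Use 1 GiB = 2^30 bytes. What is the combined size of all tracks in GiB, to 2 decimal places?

1.38 GiB

Track A: 128,000 × 329 × 1 × 2 = 84,224,000 bytes.
Track B: 18:57 (min:sec) = 1,137 s; 24,000 × 1,137 × 1 × 4 = 109,152,000 bytes.
Track C: 44 minutes 11 seconds = 2,651 s; 36,000 × 2,651 × 2 × 1 = 190,872,000 bytes.
Track D: 14:02 (min:sec) = 842 s; 8,000 × 842 × 3 × 1 = 20,208,000 bytes.
Track E: 4 minutes = 240 s; 50,000 × 240 × 2 × 6 = 144,000,000 bytes.
Track F: 5 minutes 31 seconds = 331 s; 352,800 × 331 × 1 × 8 = 934,214,400 bytes.
Total = 1,482,670,400 bytes = 1.38 GiB.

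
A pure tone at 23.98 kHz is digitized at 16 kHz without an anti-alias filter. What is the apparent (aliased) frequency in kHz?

7.98 kHz

Nyquist = 16,000/2 = 8,000 Hz; 23,980 Hz exceeds it.
Alias = |23,980 − 1×16,000| = |23,980 − 16,000| = 7,980 Hz = 7.98 kHz.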